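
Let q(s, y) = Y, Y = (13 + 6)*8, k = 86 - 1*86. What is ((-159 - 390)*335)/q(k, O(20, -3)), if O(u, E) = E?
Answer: -183915/152 ≈ -1210.0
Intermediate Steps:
k = 0 (k = 86 - 86 = 0)
Y = 152 (Y = 19*8 = 152)
q(s, y) = 152
((-159 - 390)*335)/q(k, O(20, -3)) = ((-159 - 390)*335)/152 = -549*335*(1/152) = -183915*1/152 = -183915/152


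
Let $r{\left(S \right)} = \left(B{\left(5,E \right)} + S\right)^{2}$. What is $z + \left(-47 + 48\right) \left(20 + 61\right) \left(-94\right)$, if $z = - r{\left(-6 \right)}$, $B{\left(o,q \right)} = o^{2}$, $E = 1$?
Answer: $-7975$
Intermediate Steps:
$r{\left(S \right)} = \left(25 + S\right)^{2}$ ($r{\left(S \right)} = \left(5^{2} + S\right)^{2} = \left(25 + S\right)^{2}$)
$z = -361$ ($z = - \left(25 - 6\right)^{2} = - 19^{2} = \left(-1\right) 361 = -361$)
$z + \left(-47 + 48\right) \left(20 + 61\right) \left(-94\right) = -361 + \left(-47 + 48\right) \left(20 + 61\right) \left(-94\right) = -361 + 1 \cdot 81 \left(-94\right) = -361 + 81 \left(-94\right) = -361 - 7614 = -7975$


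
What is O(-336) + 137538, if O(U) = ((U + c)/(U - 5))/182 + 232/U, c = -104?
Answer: 2327956621/16926 ≈ 1.3754e+5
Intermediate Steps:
O(U) = 232/U + (-104 + U)/(182*(-5 + U)) (O(U) = ((U - 104)/(U - 5))/182 + 232/U = ((-104 + U)/(-5 + U))*(1/182) + 232/U = (-104 + U)/(182*(-5 + U)) + 232/U = 232/U + (-104 + U)/(182*(-5 + U)))
O(-336) + 137538 = (1/182)*(-211120 + (-336)² + 42120*(-336))/(-336*(-5 - 336)) + 137538 = (1/182)*(-1/336)*(-211120 + 112896 - 14152320)/(-341) + 137538 = (1/182)*(-1/336)*(-1/341)*(-14250544) + 137538 = -11567/16926 + 137538 = 2327956621/16926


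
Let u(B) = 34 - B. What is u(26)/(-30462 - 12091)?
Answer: -8/42553 ≈ -0.00018800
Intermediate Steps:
u(26)/(-30462 - 12091) = (34 - 1*26)/(-30462 - 12091) = (34 - 26)/(-42553) = 8*(-1/42553) = -8/42553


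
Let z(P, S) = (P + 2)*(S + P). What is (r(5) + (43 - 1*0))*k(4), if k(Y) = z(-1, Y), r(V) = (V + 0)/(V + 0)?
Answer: 132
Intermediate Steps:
r(V) = 1 (r(V) = V/V = 1)
z(P, S) = (2 + P)*(P + S)
k(Y) = -1 + Y (k(Y) = (-1)² + 2*(-1) + 2*Y - Y = 1 - 2 + 2*Y - Y = -1 + Y)
(r(5) + (43 - 1*0))*k(4) = (1 + (43 - 1*0))*(-1 + 4) = (1 + (43 + 0))*3 = (1 + 43)*3 = 44*3 = 132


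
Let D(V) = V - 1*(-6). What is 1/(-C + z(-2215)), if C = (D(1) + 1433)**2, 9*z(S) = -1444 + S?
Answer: -9/18666059 ≈ -4.8216e-7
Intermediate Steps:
D(V) = 6 + V (D(V) = V + 6 = 6 + V)
z(S) = -1444/9 + S/9 (z(S) = (-1444 + S)/9 = -1444/9 + S/9)
C = 2073600 (C = ((6 + 1) + 1433)**2 = (7 + 1433)**2 = 1440**2 = 2073600)
1/(-C + z(-2215)) = 1/(-1*2073600 + (-1444/9 + (1/9)*(-2215))) = 1/(-2073600 + (-1444/9 - 2215/9)) = 1/(-2073600 - 3659/9) = 1/(-18666059/9) = -9/18666059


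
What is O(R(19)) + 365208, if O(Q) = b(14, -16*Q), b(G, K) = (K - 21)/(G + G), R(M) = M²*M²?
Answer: 8140667/28 ≈ 2.9074e+5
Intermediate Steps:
R(M) = M⁴
b(G, K) = (-21 + K)/(2*G) (b(G, K) = (-21 + K)/((2*G)) = (-21 + K)*(1/(2*G)) = (-21 + K)/(2*G))
O(Q) = -¾ - 4*Q/7 (O(Q) = (½)*(-21 - 16*Q)/14 = (½)*(1/14)*(-21 - 16*Q) = -¾ - 4*Q/7)
O(R(19)) + 365208 = (-¾ - 4/7*19⁴) + 365208 = (-¾ - 4/7*130321) + 365208 = (-¾ - 521284/7) + 365208 = -2085157/28 + 365208 = 8140667/28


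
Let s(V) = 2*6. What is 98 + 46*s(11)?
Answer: 650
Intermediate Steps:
s(V) = 12
98 + 46*s(11) = 98 + 46*12 = 98 + 552 = 650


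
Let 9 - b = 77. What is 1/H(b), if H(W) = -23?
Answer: -1/23 ≈ -0.043478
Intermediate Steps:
b = -68 (b = 9 - 1*77 = 9 - 77 = -68)
1/H(b) = 1/(-23) = -1/23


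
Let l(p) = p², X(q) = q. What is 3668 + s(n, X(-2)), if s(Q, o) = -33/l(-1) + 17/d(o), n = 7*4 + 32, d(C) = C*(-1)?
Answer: 7287/2 ≈ 3643.5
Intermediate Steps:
d(C) = -C
n = 60 (n = 28 + 32 = 60)
s(Q, o) = -33 - 17/o (s(Q, o) = -33/((-1)²) + 17/((-o)) = -33/1 + 17*(-1/o) = -33*1 - 17/o = -33 - 17/o)
3668 + s(n, X(-2)) = 3668 + (-33 - 17/(-2)) = 3668 + (-33 - 17*(-½)) = 3668 + (-33 + 17/2) = 3668 - 49/2 = 7287/2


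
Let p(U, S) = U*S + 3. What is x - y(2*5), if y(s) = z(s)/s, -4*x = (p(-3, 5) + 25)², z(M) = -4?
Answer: -837/20 ≈ -41.850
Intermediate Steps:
p(U, S) = 3 + S*U (p(U, S) = S*U + 3 = 3 + S*U)
x = -169/4 (x = -((3 + 5*(-3)) + 25)²/4 = -((3 - 15) + 25)²/4 = -(-12 + 25)²/4 = -¼*13² = -¼*169 = -169/4 ≈ -42.250)
y(s) = -4/s
x - y(2*5) = -169/4 - (-4)/(2*5) = -169/4 - (-4)/10 = -169/4 - 1*(-⅖) = -169/4 + ⅖ = -837/20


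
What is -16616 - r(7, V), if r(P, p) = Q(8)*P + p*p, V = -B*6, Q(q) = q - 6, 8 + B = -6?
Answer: -23686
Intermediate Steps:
B = -14 (B = -8 - 6 = -14)
Q(q) = -6 + q
V = 84 (V = -1*(-14)*6 = 14*6 = 84)
r(P, p) = p² + 2*P (r(P, p) = (-6 + 8)*P + p*p = 2*P + p² = p² + 2*P)
-16616 - r(7, V) = -16616 - (84² + 2*7) = -16616 - (7056 + 14) = -16616 - 1*7070 = -16616 - 7070 = -23686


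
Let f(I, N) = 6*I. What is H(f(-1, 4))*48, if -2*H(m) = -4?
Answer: 96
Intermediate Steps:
H(m) = 2 (H(m) = -½*(-4) = 2)
H(f(-1, 4))*48 = 2*48 = 96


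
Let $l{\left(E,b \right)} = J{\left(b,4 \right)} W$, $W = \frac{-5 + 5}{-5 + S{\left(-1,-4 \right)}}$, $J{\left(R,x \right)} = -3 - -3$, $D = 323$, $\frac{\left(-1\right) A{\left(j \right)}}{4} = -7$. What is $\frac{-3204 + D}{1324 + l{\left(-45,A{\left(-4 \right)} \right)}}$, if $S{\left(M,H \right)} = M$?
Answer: $- \frac{2881}{1324} \approx -2.176$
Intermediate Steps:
$A{\left(j \right)} = 28$ ($A{\left(j \right)} = \left(-4\right) \left(-7\right) = 28$)
$J{\left(R,x \right)} = 0$ ($J{\left(R,x \right)} = -3 + 3 = 0$)
$W = 0$ ($W = \frac{-5 + 5}{-5 - 1} = \frac{0}{-6} = 0 \left(- \frac{1}{6}\right) = 0$)
$l{\left(E,b \right)} = 0$ ($l{\left(E,b \right)} = 0 \cdot 0 = 0$)
$\frac{-3204 + D}{1324 + l{\left(-45,A{\left(-4 \right)} \right)}} = \frac{-3204 + 323}{1324 + 0} = - \frac{2881}{1324}$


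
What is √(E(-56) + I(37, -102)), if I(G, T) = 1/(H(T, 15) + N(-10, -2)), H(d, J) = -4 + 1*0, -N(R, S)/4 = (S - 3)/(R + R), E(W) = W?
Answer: I*√1405/5 ≈ 7.4967*I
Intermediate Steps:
N(R, S) = -2*(-3 + S)/R (N(R, S) = -4*(S - 3)/(R + R) = -4*(-3 + S)/(2*R) = -4*(-3 + S)*1/(2*R) = -2*(-3 + S)/R)
H(d, J) = -4 (H(d, J) = -4 + 0 = -4)
I(G, T) = -⅕ (I(G, T) = 1/(-4 + 2*(3 - 1*(-2))/(-10)) = 1/(-4 + 2*(-⅒)*(3 + 2)) = 1/(-4 + 2*(-⅒)*5) = 1/(-4 - 1) = 1/(-5) = -⅕)
√(E(-56) + I(37, -102)) = √(-56 - ⅕) = √(-281/5) = I*√1405/5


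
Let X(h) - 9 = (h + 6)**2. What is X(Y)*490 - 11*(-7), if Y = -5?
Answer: 4977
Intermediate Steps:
X(h) = 9 + (6 + h)**2 (X(h) = 9 + (h + 6)**2 = 9 + (6 + h)**2)
X(Y)*490 - 11*(-7) = (9 + (6 - 5)**2)*490 - 11*(-7) = (9 + 1**2)*490 + 77 = (9 + 1)*490 + 77 = 10*490 + 77 = 4900 + 77 = 4977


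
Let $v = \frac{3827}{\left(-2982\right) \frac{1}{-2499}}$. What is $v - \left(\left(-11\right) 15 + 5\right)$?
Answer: $\frac{478133}{142} \approx 3367.1$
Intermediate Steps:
$v = \frac{455413}{142}$ ($v = \frac{3827}{\left(-2982\right) \left(- \frac{1}{2499}\right)} = \frac{3827}{\frac{142}{119}} = 3827 \cdot \frac{119}{142} = \frac{455413}{142} \approx 3207.1$)
$v - \left(\left(-11\right) 15 + 5\right) = \frac{455413}{142} - \left(\left(-11\right) 15 + 5\right) = \frac{455413}{142} - \left(-165 + 5\right) = \frac{455413}{142} - -160 = \frac{455413}{142} + 160 = \frac{478133}{142}$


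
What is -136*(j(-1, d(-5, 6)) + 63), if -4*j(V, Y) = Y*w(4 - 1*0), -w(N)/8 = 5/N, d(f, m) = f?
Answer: -6868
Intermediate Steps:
w(N) = -40/N
j(V, Y) = 5*Y/2 (j(V, Y) = -Y*(-40/(4 - 1*0))/4 = -Y*(-40/(4 + 0))/4 = -Y*(-40/4)/4 = -Y*(-40*1/4)/4 = -Y*(-10)/4 = -(-5)*Y/2 = 5*Y/2)
-136*(j(-1, d(-5, 6)) + 63) = -136*((5/2)*(-5) + 63) = -136*(-25/2 + 63) = -136*101/2 = -6868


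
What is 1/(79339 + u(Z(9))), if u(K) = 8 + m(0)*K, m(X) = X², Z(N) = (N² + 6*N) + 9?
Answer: 1/79347 ≈ 1.2603e-5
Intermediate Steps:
Z(N) = 9 + N² + 6*N
u(K) = 8 (u(K) = 8 + 0²*K = 8 + 0*K = 8 + 0 = 8)
1/(79339 + u(Z(9))) = 1/(79339 + 8) = 1/79347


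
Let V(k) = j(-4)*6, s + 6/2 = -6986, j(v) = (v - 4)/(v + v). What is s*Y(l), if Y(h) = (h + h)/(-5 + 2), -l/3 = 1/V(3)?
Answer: -6989/3 ≈ -2329.7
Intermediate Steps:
j(v) = (-4 + v)/(2*v) (j(v) = (-4 + v)/((2*v)) = (-4 + v)*(1/(2*v)) = (-4 + v)/(2*v))
s = -6989 (s = -3 - 6986 = -6989)
V(k) = 6 (V(k) = ((1/2)*(-4 - 4)/(-4))*6 = ((1/2)*(-1/4)*(-8))*6 = 1*6 = 6)
l = -1/2 (l = -3/6 = -3*1/6 = -1/2 ≈ -0.50000)
Y(h) = -2*h/3 (Y(h) = (2*h)/(-3) = (2*h)*(-1/3) = -2*h/3)
s*Y(l) = -(-13978)*(-1)/(3*2) = -6989*1/3 = -6989/3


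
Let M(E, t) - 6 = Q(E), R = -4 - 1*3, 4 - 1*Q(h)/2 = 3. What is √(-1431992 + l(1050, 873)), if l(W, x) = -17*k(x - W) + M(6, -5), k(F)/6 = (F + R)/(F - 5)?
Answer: 18*I*√36602202/91 ≈ 1196.7*I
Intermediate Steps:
Q(h) = 2 (Q(h) = 8 - 2*3 = 8 - 6 = 2)
R = -7 (R = -4 - 3 = -7)
M(E, t) = 8 (M(E, t) = 6 + 2 = 8)
k(F) = 6*(-7 + F)/(-5 + F) (k(F) = 6*((F - 7)/(F - 5)) = 6*((-7 + F)/(-5 + F)) = 6*(-7 + F)/(-5 + F))
l(W, x) = 8 - 102*(-7 + x - W)/(-5 + x - W) (l(W, x) = -102*(-7 + (x - W))/(-5 + (x - W)) + 8 = -102*(-7 + x - W)/(-5 + x - W) + 8 = 8 - 102*(-7 + x - W)/(-5 + x - W))
√(-1431992 + l(1050, 873)) = √(-1431992 + 2*(-337 - 47*1050 + 47*873)/(5 + 1050 - 1*873)) = √(-1431992 + 2*(-337 - 49350 + 41031)/(5 + 1050 - 873)) = √(-1431992 + 2*(-8656)/182) = √(-1431992 + 2*(1/182)*(-8656)) = √(-1431992 - 8656/91) = √(-130319928/91) = 18*I*√36602202/91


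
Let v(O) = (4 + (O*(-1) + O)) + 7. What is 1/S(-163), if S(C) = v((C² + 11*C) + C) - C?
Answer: 1/174 ≈ 0.0057471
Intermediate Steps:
v(O) = 11 (v(O) = (4 + (-O + O)) + 7 = (4 + 0) + 7 = 4 + 7 = 11)
S(C) = 11 - C
1/S(-163) = 1/(11 - 1*(-163)) = 1/(11 + 163) = 1/174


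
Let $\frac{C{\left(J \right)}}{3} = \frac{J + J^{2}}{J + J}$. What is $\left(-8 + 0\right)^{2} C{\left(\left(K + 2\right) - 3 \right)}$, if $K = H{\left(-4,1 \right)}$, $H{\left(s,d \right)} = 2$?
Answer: $192$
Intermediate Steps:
$K = 2$
$C{\left(J \right)} = \frac{3 \left(J + J^{2}\right)}{2 J}$ ($C{\left(J \right)} = 3 \frac{J + J^{2}}{J + J} = 3 \frac{J + J^{2}}{2 J} = \frac{3 \left(J + J^{2}\right)}{2 J}$)
$\left(-8 + 0\right)^{2} C{\left(\left(K + 2\right) - 3 \right)} = \left(-8 + 0\right)^{2} \left(\frac{3}{2} + \frac{3 \left(\left(2 + 2\right) - 3\right)}{2}\right) = \left(-8\right)^{2} \left(\frac{3}{2} + \frac{3 \left(4 - 3\right)}{2}\right) = 64 \left(\frac{3}{2} + \frac{3}{2} \cdot 1\right) = 64 \left(\frac{3}{2} + \frac{3}{2}\right) = 64 \cdot 3 = 192$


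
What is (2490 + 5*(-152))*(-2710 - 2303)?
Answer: -8672490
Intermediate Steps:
(2490 + 5*(-152))*(-2710 - 2303) = (2490 - 760)*(-5013) = 1730*(-5013) = -8672490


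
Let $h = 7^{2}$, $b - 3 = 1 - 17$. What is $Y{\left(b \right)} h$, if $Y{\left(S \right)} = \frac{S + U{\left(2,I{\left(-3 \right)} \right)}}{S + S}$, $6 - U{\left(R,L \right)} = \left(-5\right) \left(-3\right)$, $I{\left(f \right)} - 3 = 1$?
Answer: $\frac{539}{13} \approx 41.462$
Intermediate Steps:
$I{\left(f \right)} = 4$ ($I{\left(f \right)} = 3 + 1 = 4$)
$b = -13$ ($b = 3 + \left(1 - 17\right) = 3 - 16 = -13$)
$U{\left(R,L \right)} = -9$ ($U{\left(R,L \right)} = 6 - \left(-5\right) \left(-3\right) = 6 - 15 = -9$)
$Y{\left(S \right)} = \frac{-9 + S}{2 S}$ ($Y{\left(S \right)} = \frac{S - 9}{S + S} = \frac{-9 + S}{2 S}$)
$h = 49$
$Y{\left(b \right)} h = \frac{-9 - 13}{2 \left(-13\right)} 49 = \frac{1}{2} \left(- \frac{1}{13}\right) \left(-22\right) 49 = \frac{11}{13} \cdot 49 = \frac{539}{13}$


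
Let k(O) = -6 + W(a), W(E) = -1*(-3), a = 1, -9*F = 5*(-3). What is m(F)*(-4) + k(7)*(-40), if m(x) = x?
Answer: 340/3 ≈ 113.33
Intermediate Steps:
F = 5/3 (F = -5*(-3)/9 = -1/9*(-15) = 5/3 ≈ 1.6667)
W(E) = 3
k(O) = -3 (k(O) = -6 + 3 = -3)
m(F)*(-4) + k(7)*(-40) = (5/3)*(-4) - 3*(-40) = -20/3 + 120 = 340/3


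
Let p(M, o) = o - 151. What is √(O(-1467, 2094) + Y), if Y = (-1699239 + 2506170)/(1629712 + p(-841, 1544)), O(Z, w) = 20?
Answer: √54526259609255/1631105 ≈ 4.5271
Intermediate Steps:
p(M, o) = -151 + o
Y = 806931/1631105 (Y = (-1699239 + 2506170)/(1629712 + (-151 + 1544)) = 806931/(1629712 + 1393) = 806931/1631105 ≈ 0.49471)
√(O(-1467, 2094) + Y) = √(20 + 806931/1631105) = √(33429031/1631105) = √54526259609255/1631105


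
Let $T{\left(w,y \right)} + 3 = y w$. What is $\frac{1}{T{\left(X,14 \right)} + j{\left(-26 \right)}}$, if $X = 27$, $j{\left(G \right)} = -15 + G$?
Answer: $\frac{1}{334} \approx 0.002994$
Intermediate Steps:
$T{\left(w,y \right)} = -3 + w y$ ($T{\left(w,y \right)} = -3 + y w = -3 + w y$)
$\frac{1}{T{\left(X,14 \right)} + j{\left(-26 \right)}} = \frac{1}{\left(-3 + 27 \cdot 14\right) - 41} = \frac{1}{\left(-3 + 378\right) - 41} = \frac{1}{375 - 41} = \frac{1}{334}$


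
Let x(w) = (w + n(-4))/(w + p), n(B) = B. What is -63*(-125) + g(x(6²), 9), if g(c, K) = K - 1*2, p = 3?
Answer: 7882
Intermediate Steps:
x(w) = (-4 + w)/(3 + w) (x(w) = (w - 4)/(w + 3) = (-4 + w)/(3 + w))
g(c, K) = -2 + K (g(c, K) = K - 2 = -2 + K)
-63*(-125) + g(x(6²), 9) = -63*(-125) + (-2 + 9) = 7875 + 7 = 7882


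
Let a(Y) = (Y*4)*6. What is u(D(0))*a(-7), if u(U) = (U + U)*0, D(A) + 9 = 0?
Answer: 0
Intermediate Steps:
D(A) = -9 (D(A) = -9 + 0 = -9)
u(U) = 0 (u(U) = (2*U)*0 = 0)
a(Y) = 24*Y (a(Y) = (4*Y)*6 = 24*Y)
u(D(0))*a(-7) = 0*(24*(-7)) = 0*(-168) = 0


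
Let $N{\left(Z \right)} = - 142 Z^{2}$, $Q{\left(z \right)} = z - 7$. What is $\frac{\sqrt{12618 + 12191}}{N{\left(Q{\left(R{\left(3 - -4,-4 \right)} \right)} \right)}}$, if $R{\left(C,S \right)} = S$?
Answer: $- \frac{\sqrt{24809}}{17182} \approx -0.0091671$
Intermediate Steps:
$Q{\left(z \right)} = -7 + z$
$\frac{\sqrt{12618 + 12191}}{N{\left(Q{\left(R{\left(3 - -4,-4 \right)} \right)} \right)}} = \frac{\sqrt{12618 + 12191}}{\left(-142\right) \left(-7 - 4\right)^{2}} = \frac{\sqrt{24809}}{\left(-142\right) \left(-11\right)^{2}} = \frac{\sqrt{24809}}{\left(-142\right) 121} = \frac{\sqrt{24809}}{-17182} = \sqrt{24809} \left(- \frac{1}{17182}\right) = - \frac{\sqrt{24809}}{17182}$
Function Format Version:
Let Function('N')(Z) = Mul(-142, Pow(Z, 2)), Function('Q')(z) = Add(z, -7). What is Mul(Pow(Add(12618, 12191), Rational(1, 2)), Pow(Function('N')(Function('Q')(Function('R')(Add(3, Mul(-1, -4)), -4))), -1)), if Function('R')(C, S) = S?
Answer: Mul(Rational(-1, 17182), Pow(24809, Rational(1, 2))) ≈ -0.0091671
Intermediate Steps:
Function('Q')(z) = Add(-7, z)
Mul(Pow(Add(12618, 12191), Rational(1, 2)), Pow(Function('N')(Function('Q')(Function('R')(Add(3, Mul(-1, -4)), -4))), -1)) = Mul(Pow(Add(12618, 12191), Rational(1, 2)), Pow(Mul(-142, Pow(Add(-7, -4), 2)), -1)) = Mul(Pow(24809, Rational(1, 2)), Pow(Mul(-142, Pow(-11, 2)), -1)) = Mul(Pow(24809, Rational(1, 2)), Pow(Mul(-142, 121), -1)) = Mul(Pow(24809, Rational(1, 2)), Pow(-17182, -1)) = Mul(Pow(24809, Rational(1, 2)), Rational(-1, 17182)) = Mul(Rational(-1, 17182), Pow(24809, Rational(1, 2)))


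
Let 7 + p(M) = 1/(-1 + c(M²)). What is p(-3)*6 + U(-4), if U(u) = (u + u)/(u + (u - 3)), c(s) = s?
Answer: -1783/44 ≈ -40.523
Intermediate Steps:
U(u) = 2*u/(-3 + 2*u) (U(u) = (2*u)/(u + (-3 + u)) = (2*u)/(-3 + 2*u) = 2*u/(-3 + 2*u))
p(M) = -7 + 1/(-1 + M²)
p(-3)*6 + U(-4) = ((8 - 7*(-3)²)/(-1 + (-3)²))*6 + 2*(-4)/(-3 + 2*(-4)) = ((8 - 7*9)/(-1 + 9))*6 + 2*(-4)/(-3 - 8) = ((8 - 63)/8)*6 + 2*(-4)/(-11) = ((⅛)*(-55))*6 + 2*(-4)*(-1/11) = -55/8*6 + 8/11 = -165/4 + 8/11 = -1783/44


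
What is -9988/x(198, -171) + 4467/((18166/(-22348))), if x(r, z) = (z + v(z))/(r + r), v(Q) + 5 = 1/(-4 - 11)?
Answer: 407059208382/23988203 ≈ 16969.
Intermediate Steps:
v(Q) = -76/15 (v(Q) = -5 + 1/(-4 - 11) = -5 + 1/(-15) = -5 - 1/15 = -76/15)
x(r, z) = (-76/15 + z)/(2*r) (x(r, z) = (z - 76/15)/(r + r) = (-76/15 + z)/((2*r)) = (-76/15 + z)*(1/(2*r)) = (-76/15 + z)/(2*r))
-9988/x(198, -171) + 4467/((18166/(-22348))) = -9988*5940/(-76 + 15*(-171)) + 4467/((18166/(-22348))) = -9988*5940/(-76 - 2565) + 4467/((18166*(-1/22348))) = -9988/((1/30)*(1/198)*(-2641)) + 4467/(-9083/11174) = -9988/(-2641/5940) + 4467*(-11174/9083) = -9988*(-5940/2641) - 49914258/9083 = 59328720/2641 - 49914258/9083 = 407059208382/23988203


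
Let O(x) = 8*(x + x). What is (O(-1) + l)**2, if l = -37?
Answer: 2809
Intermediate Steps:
O(x) = 16*x (O(x) = 8*(2*x) = 16*x)
(O(-1) + l)**2 = (16*(-1) - 37)**2 = (-16 - 37)**2 = (-53)**2 = 2809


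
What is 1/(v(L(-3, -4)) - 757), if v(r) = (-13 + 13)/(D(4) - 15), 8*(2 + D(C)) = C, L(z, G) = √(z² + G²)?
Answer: -1/757 ≈ -0.0013210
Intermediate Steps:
L(z, G) = √(G² + z²)
D(C) = -2 + C/8
v(r) = 0 (v(r) = (-13 + 13)/((-2 + (⅛)*4) - 15) = 0/((-2 + ½) - 15) = 0/(-3/2 - 15) = 0/(-33/2) = 0*(-2/33) = 0)
1/(v(L(-3, -4)) - 757) = 1/(0 - 757) = 1/(-757) = -1/757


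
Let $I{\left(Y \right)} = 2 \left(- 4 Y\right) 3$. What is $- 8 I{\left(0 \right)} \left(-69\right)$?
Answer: $0$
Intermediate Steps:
$I{\left(Y \right)} = - 24 Y$ ($I{\left(Y \right)} = - 8 Y 3 = - 24 Y$)
$- 8 I{\left(0 \right)} \left(-69\right) = - 8 \left(\left(-24\right) 0\right) \left(-69\right) = \left(-8\right) 0 \left(-69\right) = 0 \left(-69\right) = 0$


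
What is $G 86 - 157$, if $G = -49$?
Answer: $-4371$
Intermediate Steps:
$G 86 - 157 = \left(-49\right) 86 - 157 = -4214 - 157 = -4371$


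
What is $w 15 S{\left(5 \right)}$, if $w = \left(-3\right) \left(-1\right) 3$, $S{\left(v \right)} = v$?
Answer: $675$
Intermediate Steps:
$w = 9$ ($w = 3 \cdot 3 = 9$)
$w 15 S{\left(5 \right)} = 9 \cdot 15 \cdot 5 = 135 \cdot 5 = 675$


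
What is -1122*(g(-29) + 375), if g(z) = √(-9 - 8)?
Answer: -420750 - 1122*I*√17 ≈ -4.2075e+5 - 4626.1*I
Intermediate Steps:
g(z) = I*√17 (g(z) = √(-17) = I*√17)
-1122*(g(-29) + 375) = -1122*(I*√17 + 375) = -1122*(375 + I*√17) = -420750 - 1122*I*√17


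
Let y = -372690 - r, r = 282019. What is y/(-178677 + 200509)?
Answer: -654709/21832 ≈ -29.988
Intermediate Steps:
y = -654709 (y = -372690 - 1*282019 = -372690 - 282019 = -654709)
y/(-178677 + 200509) = -654709/(-178677 + 200509) = -654709/21832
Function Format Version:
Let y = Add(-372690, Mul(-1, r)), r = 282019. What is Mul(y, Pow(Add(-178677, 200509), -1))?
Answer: Rational(-654709, 21832) ≈ -29.988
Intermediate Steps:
y = -654709 (y = Add(-372690, Mul(-1, 282019)) = Add(-372690, -282019) = -654709)
Mul(y, Pow(Add(-178677, 200509), -1)) = Mul(-654709, Pow(Add(-178677, 200509), -1)) = Mul(-654709, Pow(21832, -1)) = Mul(-654709, Rational(1, 21832)) = Rational(-654709, 21832)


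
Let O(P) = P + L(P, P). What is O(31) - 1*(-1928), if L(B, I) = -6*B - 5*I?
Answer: 1618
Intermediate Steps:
O(P) = -10*P (O(P) = P + (-6*P - 5*P) = P - 11*P = -10*P)
O(31) - 1*(-1928) = -10*31 - 1*(-1928) = -310 + 1928 = 1618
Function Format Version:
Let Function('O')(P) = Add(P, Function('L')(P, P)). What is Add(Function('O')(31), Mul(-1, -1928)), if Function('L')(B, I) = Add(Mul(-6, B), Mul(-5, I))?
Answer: 1618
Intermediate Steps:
Function('O')(P) = Mul(-10, P) (Function('O')(P) = Add(P, Add(Mul(-6, P), Mul(-5, P))) = Add(P, Mul(-11, P)) = Mul(-10, P))
Add(Function('O')(31), Mul(-1, -1928)) = Add(Mul(-10, 31), Mul(-1, -1928)) = Add(-310, 1928) = 1618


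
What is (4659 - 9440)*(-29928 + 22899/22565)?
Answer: 3228620874801/22565 ≈ 1.4308e+8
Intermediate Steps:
(4659 - 9440)*(-29928 + 22899/22565) = -4781*(-29928 + 22899*(1/22565)) = -4781*(-29928 + 22899/22565) = -4781*(-675302421/22565) = 3228620874801/22565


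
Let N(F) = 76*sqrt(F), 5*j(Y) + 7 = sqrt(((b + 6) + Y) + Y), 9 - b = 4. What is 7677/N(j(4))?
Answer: -7677*I*sqrt(5)/(76*sqrt(7 - sqrt(19))) ≈ -138.99*I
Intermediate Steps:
b = 5 (b = 9 - 1*4 = 9 - 4 = 5)
j(Y) = -7/5 + sqrt(11 + 2*Y)/5 (j(Y) = -7/5 + sqrt(((5 + 6) + Y) + Y)/5 = -7/5 + sqrt((11 + Y) + Y)/5 = -7/5 + sqrt(11 + 2*Y)/5)
7677/N(j(4)) = 7677/((76*sqrt(-7/5 + sqrt(11 + 2*4)/5))) = 7677/((76*sqrt(-7/5 + sqrt(11 + 8)/5))) = 7677/((76*sqrt(-7/5 + sqrt(19)/5))) = 7677*(1/(76*sqrt(-7/5 + sqrt(19)/5))) = 7677/(76*sqrt(-7/5 + sqrt(19)/5))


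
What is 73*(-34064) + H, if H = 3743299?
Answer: 1256627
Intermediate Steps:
73*(-34064) + H = 73*(-34064) + 3743299 = -2486672 + 3743299 = 1256627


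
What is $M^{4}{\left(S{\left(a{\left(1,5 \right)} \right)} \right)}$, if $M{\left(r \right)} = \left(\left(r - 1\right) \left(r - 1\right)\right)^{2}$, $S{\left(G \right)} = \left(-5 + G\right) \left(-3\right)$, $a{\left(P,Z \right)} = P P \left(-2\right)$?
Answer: $655360000000000000000$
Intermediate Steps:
$a{\left(P,Z \right)} = - 2 P^{2}$ ($a{\left(P,Z \right)} = P^{2} \left(-2\right) = - 2 P^{2}$)
$S{\left(G \right)} = 15 - 3 G$
$M{\left(r \right)} = \left(-1 + r\right)^{4}$ ($M{\left(r \right)} = \left(\left(-1 + r\right) \left(-1 + r\right)\right)^{2} = \left(\left(-1 + r\right)^{2}\right)^{2} = \left(-1 + r\right)^{4}$)
$M^{4}{\left(S{\left(a{\left(1,5 \right)} \right)} \right)} = \left(\left(-1 + \left(15 - 3 \left(- 2 \cdot 1^{2}\right)\right)\right)^{4}\right)^{4} = \left(\left(-1 + \left(15 - 3 \left(\left(-2\right) 1\right)\right)\right)^{4}\right)^{4} = \left(\left(-1 + \left(15 - -6\right)\right)^{4}\right)^{4} = \left(\left(-1 + \left(15 + 6\right)\right)^{4}\right)^{4} = \left(\left(-1 + 21\right)^{4}\right)^{4} = \left(20^{4}\right)^{4} = 160000^{4} = 655360000000000000000$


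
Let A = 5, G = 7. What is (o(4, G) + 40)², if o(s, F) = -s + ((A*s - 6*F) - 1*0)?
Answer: 196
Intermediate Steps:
o(s, F) = -6*F + 4*s (o(s, F) = -s + ((5*s - 6*F) - 1*0) = -s + ((-6*F + 5*s) + 0) = -s + (-6*F + 5*s) = -6*F + 4*s)
(o(4, G) + 40)² = ((-6*7 + 4*4) + 40)² = ((-42 + 16) + 40)² = (-26 + 40)² = 14² = 196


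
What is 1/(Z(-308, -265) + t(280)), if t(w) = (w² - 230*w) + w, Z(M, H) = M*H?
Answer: 1/95900 ≈ 1.0428e-5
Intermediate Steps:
Z(M, H) = H*M
t(w) = w² - 229*w
1/(Z(-308, -265) + t(280)) = 1/(-265*(-308) + 280*(-229 + 280)) = 1/(81620 + 280*51) = 1/(81620 + 14280) = 1/95900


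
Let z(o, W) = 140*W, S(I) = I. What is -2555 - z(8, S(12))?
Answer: -4235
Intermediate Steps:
-2555 - z(8, S(12)) = -2555 - 140*12 = -2555 - 1*1680 = -2555 - 1680 = -4235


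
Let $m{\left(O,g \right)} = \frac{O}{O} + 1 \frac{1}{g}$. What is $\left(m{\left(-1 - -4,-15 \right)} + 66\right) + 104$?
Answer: $\frac{2564}{15} \approx 170.93$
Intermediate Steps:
$m{\left(O,g \right)} = 1 + \frac{1}{g}$
$\left(m{\left(-1 - -4,-15 \right)} + 66\right) + 104 = \left(\frac{1 - 15}{-15} + 66\right) + 104 = \left(\left(- \frac{1}{15}\right) \left(-14\right) + 66\right) + 104 = \left(\frac{14}{15} + 66\right) + 104 = \frac{1004}{15} + 104 = \frac{2564}{15}$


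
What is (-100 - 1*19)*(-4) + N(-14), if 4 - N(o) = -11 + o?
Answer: 505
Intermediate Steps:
N(o) = 15 - o (N(o) = 4 - (-11 + o) = 4 + (11 - o) = 15 - o)
(-100 - 1*19)*(-4) + N(-14) = (-100 - 1*19)*(-4) + (15 - 1*(-14)) = (-100 - 19)*(-4) + (15 + 14) = -119*(-4) + 29 = 476 + 29 = 505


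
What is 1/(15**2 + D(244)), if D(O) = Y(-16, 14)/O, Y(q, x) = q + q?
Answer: 61/13717 ≈ 0.0044470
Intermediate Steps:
Y(q, x) = 2*q
D(O) = -32/O (D(O) = (2*(-16))/O = -32/O)
1/(15**2 + D(244)) = 1/(15**2 - 32/244) = 1/(225 - 32*1/244) = 1/(225 - 8/61) = 1/(13717/61) = 61/13717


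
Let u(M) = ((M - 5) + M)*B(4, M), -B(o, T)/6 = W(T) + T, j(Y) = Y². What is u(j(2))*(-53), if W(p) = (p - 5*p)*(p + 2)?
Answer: -87768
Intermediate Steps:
W(p) = -4*p*(2 + p) (W(p) = (-4*p)*(2 + p) = -4*p*(2 + p))
B(o, T) = -6*T + 24*T*(2 + T) (B(o, T) = -6*(-4*T*(2 + T) + T) = -6*(T - 4*T*(2 + T)) = -6*T + 24*T*(2 + T))
u(M) = 6*M*(-5 + 2*M)*(7 + 4*M) (u(M) = ((M - 5) + M)*(6*M*(7 + 4*M)) = ((-5 + M) + M)*(6*M*(7 + 4*M)) = (-5 + 2*M)*(6*M*(7 + 4*M)) = 6*M*(-5 + 2*M)*(7 + 4*M))
u(j(2))*(-53) = (6*2²*(-35 - 6*2² + 8*(2²)²))*(-53) = (6*4*(-35 - 6*4 + 8*4²))*(-53) = (6*4*(-35 - 24 + 8*16))*(-53) = (6*4*(-35 - 24 + 128))*(-53) = (6*4*69)*(-53) = 1656*(-53) = -87768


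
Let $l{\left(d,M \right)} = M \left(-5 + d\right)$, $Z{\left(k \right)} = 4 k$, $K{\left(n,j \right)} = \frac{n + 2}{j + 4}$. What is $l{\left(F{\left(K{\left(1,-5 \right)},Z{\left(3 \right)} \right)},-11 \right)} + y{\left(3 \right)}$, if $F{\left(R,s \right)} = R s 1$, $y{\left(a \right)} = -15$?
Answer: $436$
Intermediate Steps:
$K{\left(n,j \right)} = \frac{2 + n}{4 + j}$
$F{\left(R,s \right)} = R s$
$l{\left(F{\left(K{\left(1,-5 \right)},Z{\left(3 \right)} \right)},-11 \right)} + y{\left(3 \right)} = - 11 \left(-5 + \frac{2 + 1}{4 - 5} \cdot 4 \cdot 3\right) - 15 = - 11 \left(-5 + \frac{1}{-1} \cdot 3 \cdot 12\right) - 15 = - 11 \left(-5 + \left(-1\right) 3 \cdot 12\right) - 15 = - 11 \left(-5 - 36\right) - 15 = \left(-11\right) \left(-41\right) - 15 = 451 - 15 = 436$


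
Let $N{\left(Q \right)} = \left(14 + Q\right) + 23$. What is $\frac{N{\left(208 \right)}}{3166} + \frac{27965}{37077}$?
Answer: $\frac{5742415}{6905046} \approx 0.83163$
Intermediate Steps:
$N{\left(Q \right)} = 37 + Q$
$\frac{N{\left(208 \right)}}{3166} + \frac{27965}{37077} = \frac{37 + 208}{3166} + \frac{27965}{37077} = 245 \cdot \frac{1}{3166} + 27965 \cdot \frac{1}{37077} = \frac{245}{3166} + \frac{1645}{2181} = \frac{5742415}{6905046}$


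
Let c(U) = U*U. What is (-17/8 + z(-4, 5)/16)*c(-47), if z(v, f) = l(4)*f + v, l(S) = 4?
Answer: -19881/8 ≈ -2485.1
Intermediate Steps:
z(v, f) = v + 4*f (z(v, f) = 4*f + v = v + 4*f)
c(U) = U**2
(-17/8 + z(-4, 5)/16)*c(-47) = (-17/8 + (-4 + 4*5)/16)*(-47)**2 = (-17*1/8 + (-4 + 20)*(1/16))*2209 = (-17/8 + 16*(1/16))*2209 = (-17/8 + 1)*2209 = -9/8*2209 = -19881/8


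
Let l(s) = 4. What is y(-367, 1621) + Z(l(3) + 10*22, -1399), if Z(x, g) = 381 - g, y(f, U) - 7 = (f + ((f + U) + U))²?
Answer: 6291851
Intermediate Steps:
y(f, U) = 7 + (2*U + 2*f)² (y(f, U) = 7 + (f + ((f + U) + U))² = 7 + (f + ((U + f) + U))² = 7 + (f + (f + 2*U))² = 7 + (2*U + 2*f)²)
y(-367, 1621) + Z(l(3) + 10*22, -1399) = (7 + 4*(1621 - 367)²) + (381 - 1*(-1399)) = (7 + 4*1254²) + (381 + 1399) = (7 + 4*1572516) + 1780 = (7 + 6290064) + 1780 = 6290071 + 1780 = 6291851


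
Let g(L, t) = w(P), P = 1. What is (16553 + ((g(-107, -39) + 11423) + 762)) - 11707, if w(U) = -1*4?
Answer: 17027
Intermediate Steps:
w(U) = -4
g(L, t) = -4
(16553 + ((g(-107, -39) + 11423) + 762)) - 11707 = (16553 + ((-4 + 11423) + 762)) - 11707 = (16553 + (11419 + 762)) - 11707 = (16553 + 12181) - 11707 = 28734 - 11707 = 17027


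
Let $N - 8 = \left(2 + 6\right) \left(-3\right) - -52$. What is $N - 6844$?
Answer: $-6808$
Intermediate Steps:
$N = 36$ ($N = 8 + \left(\left(2 + 6\right) \left(-3\right) - -52\right) = 8 + \left(8 \left(-3\right) + 52\right) = 8 + \left(-24 + 52\right) = 8 + 28 = 36$)
$N - 6844 = 36 - 6844 = -6808$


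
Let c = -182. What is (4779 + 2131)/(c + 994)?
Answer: 3455/406 ≈ 8.5099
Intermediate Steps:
(4779 + 2131)/(c + 994) = (4779 + 2131)/(-182 + 994) = 6910/812 = 6910*(1/812) = 3455/406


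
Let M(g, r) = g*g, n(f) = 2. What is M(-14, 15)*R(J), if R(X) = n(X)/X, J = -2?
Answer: -196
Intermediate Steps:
M(g, r) = g²
R(X) = 2/X
M(-14, 15)*R(J) = (-14)²*(2/(-2)) = 196*(2*(-½)) = 196*(-1) = -196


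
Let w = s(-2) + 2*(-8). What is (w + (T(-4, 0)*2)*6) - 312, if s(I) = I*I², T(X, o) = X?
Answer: -384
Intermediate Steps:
s(I) = I³
w = -24 (w = (-2)³ + 2*(-8) = -8 - 16 = -24)
(w + (T(-4, 0)*2)*6) - 312 = (-24 - 4*2*6) - 312 = (-24 - 8*6) - 312 = (-24 - 48) - 312 = -72 - 312 = -384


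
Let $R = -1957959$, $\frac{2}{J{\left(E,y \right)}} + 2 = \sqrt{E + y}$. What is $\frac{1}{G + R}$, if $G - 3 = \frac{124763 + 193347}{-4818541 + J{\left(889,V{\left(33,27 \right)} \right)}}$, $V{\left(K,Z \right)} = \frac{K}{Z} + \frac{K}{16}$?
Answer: $- \frac{44730668786111411182813}{87580684286804766773255982962} + \frac{29364 \sqrt{128489}}{43790342143402383386627991481} \approx -5.1074 \cdot 10^{-7}$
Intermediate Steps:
$V{\left(K,Z \right)} = \frac{K}{16} + \frac{K}{Z}$ ($V{\left(K,Z \right)} = \frac{K}{Z} + K \frac{1}{16} = \frac{K}{Z} + \frac{K}{16} = \frac{K}{16} + \frac{K}{Z}$)
$J{\left(E,y \right)} = \frac{2}{-2 + \sqrt{E + y}}$
$G = 3 + \frac{318110}{-4818541 + \frac{2}{-2 + \frac{\sqrt{128489}}{12}}}$ ($G = 3 + \frac{124763 + 193347}{-4818541 + \frac{2}{-2 + \sqrt{889 + \left(\frac{1}{16} \cdot 33 + \frac{33}{27}\right)}}} = 3 + \frac{318110}{-4818541 + \frac{2}{-2 + \sqrt{889 + \left(\frac{33}{16} + 33 \cdot \frac{1}{27}\right)}}} = 3 + \frac{318110}{-4818541 + \frac{2}{-2 + \sqrt{889 + \left(\frac{33}{16} + \frac{11}{9}\right)}}} = 3 + \frac{318110}{-4818541 + \frac{2}{-2 + \sqrt{889 + \frac{473}{144}}}} = 3 + \frac{318110}{-4818541 + \frac{2}{-2 + \sqrt{\frac{128489}{144}}}} = 3 + \frac{318110}{-4818541 + \frac{2}{-2 + \frac{\sqrt{128489}}{12}}} \approx 2.934$)
$\frac{1}{G + R} = \frac{1}{\left(\frac{1742742632999618713}{593985436457826589} - \frac{1526928 \sqrt{128489}}{593985436457826589}\right) - 1957959} = \frac{1}{- \frac{1162997388438896690753138}{593985436457826589} - \frac{1526928 \sqrt{128489}}{593985436457826589}}$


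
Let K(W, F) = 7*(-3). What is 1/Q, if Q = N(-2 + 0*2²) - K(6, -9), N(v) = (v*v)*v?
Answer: 1/13 ≈ 0.076923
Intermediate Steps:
K(W, F) = -21
N(v) = v³ (N(v) = v²*v = v³)
Q = 13 (Q = (-2 + 0*2²)³ - 1*(-21) = (-2 + 0*4)³ + 21 = (-2 + 0)³ + 21 = (-2)³ + 21 = -8 + 21 = 13)
1/Q = 1/13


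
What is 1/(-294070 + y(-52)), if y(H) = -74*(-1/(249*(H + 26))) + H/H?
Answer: -3237/951901390 ≈ -3.4006e-6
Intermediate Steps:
y(H) = 1 - 74/(-6474 - 249*H) (y(H) = -74*(-1/(249*(26 + H))) + 1 = -74/(-6474 - 249*H) + 1 = 1 - 74/(-6474 - 249*H))
1/(-294070 + y(-52)) = 1/(-294070 + (6548/249 - 52)/(26 - 52)) = 1/(-294070 - 6400/249/(-26)) = 1/(-294070 - 1/26*(-6400/249)) = 1/(-294070 + 3200/3237) = 1/(-951901390/3237) = -3237/951901390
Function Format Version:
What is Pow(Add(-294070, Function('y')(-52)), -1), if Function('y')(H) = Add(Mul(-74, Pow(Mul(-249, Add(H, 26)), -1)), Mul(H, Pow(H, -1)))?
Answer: Rational(-3237, 951901390) ≈ -3.4006e-6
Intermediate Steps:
Function('y')(H) = Add(1, Mul(-74, Pow(Add(-6474, Mul(-249, H)), -1))) (Function('y')(H) = Add(Mul(-74, Pow(Mul(-249, Add(26, H)), -1)), 1) = Add(Mul(-74, Pow(Add(-6474, Mul(-249, H)), -1)), 1) = Add(1, Mul(-74, Pow(Add(-6474, Mul(-249, H)), -1))))
Pow(Add(-294070, Function('y')(-52)), -1) = Pow(Add(-294070, Mul(Pow(Add(26, -52), -1), Add(Rational(6548, 249), -52))), -1) = Pow(Add(-294070, Mul(Pow(-26, -1), Rational(-6400, 249))), -1) = Pow(Add(-294070, Mul(Rational(-1, 26), Rational(-6400, 249))), -1) = Pow(Add(-294070, Rational(3200, 3237)), -1) = Pow(Rational(-951901390, 3237), -1) = Rational(-3237, 951901390)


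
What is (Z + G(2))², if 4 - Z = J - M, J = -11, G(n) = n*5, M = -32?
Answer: 49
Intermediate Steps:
G(n) = 5*n
Z = -17 (Z = 4 - (-11 - 1*(-32)) = 4 - (-11 + 32) = 4 - 1*21 = 4 - 21 = -17)
(Z + G(2))² = (-17 + 5*2)² = (-17 + 10)² = (-7)² = 49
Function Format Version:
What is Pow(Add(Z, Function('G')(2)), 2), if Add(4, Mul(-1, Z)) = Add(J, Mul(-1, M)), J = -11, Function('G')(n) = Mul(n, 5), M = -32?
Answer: 49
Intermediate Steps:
Function('G')(n) = Mul(5, n)
Z = -17 (Z = Add(4, Mul(-1, Add(-11, Mul(-1, -32)))) = Add(4, Mul(-1, Add(-11, 32))) = Add(4, Mul(-1, 21)) = Add(4, -21) = -17)
Pow(Add(Z, Function('G')(2)), 2) = Pow(Add(-17, Mul(5, 2)), 2) = Pow(Add(-17, 10), 2) = Pow(-7, 2) = 49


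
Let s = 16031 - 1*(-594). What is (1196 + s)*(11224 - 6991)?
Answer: 75436293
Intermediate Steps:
s = 16625 (s = 16031 + 594 = 16625)
(1196 + s)*(11224 - 6991) = (1196 + 16625)*(11224 - 6991) = 17821*4233 = 75436293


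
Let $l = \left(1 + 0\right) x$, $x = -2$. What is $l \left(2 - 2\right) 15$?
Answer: $0$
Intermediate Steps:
$l = -2$ ($l = \left(1 + 0\right) \left(-2\right) = 1 \left(-2\right) = -2$)
$l \left(2 - 2\right) 15 = - 2 \left(2 - 2\right) 15 = \left(-2\right) 0 \cdot 15 = 0 \cdot 15 = 0$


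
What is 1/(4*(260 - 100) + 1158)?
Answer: 1/1798 ≈ 0.00055617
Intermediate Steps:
1/(4*(260 - 100) + 1158) = 1/(4*160 + 1158) = 1/(640 + 1158) = 1/1798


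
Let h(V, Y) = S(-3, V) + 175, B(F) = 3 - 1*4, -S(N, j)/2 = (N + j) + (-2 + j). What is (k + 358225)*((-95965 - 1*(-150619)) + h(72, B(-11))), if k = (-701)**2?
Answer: 46347947926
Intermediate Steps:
k = 491401
S(N, j) = 4 - 4*j - 2*N (S(N, j) = -2*((N + j) + (-2 + j)) = -2*(-2 + N + 2*j) = 4 - 4*j - 2*N)
B(F) = -1 (B(F) = 3 - 4 = -1)
h(V, Y) = 185 - 4*V (h(V, Y) = (4 - 4*V - 2*(-3)) + 175 = (4 - 4*V + 6) + 175 = (10 - 4*V) + 175 = 185 - 4*V)
(k + 358225)*((-95965 - 1*(-150619)) + h(72, B(-11))) = (491401 + 358225)*((-95965 - 1*(-150619)) + (185 - 4*72)) = 849626*((-95965 + 150619) + (185 - 288)) = 849626*(54654 - 103) = 849626*54551 = 46347947926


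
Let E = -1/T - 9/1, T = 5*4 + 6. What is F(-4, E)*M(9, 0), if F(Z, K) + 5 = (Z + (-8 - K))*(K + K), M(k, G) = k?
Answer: 147645/338 ≈ 436.82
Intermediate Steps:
T = 26 (T = 20 + 6 = 26)
E = -235/26 (E = -1/26 - 9/1 = -1*1/26 - 9*1 = -1/26 - 9 = -235/26 ≈ -9.0385)
F(Z, K) = -5 + 2*K*(-8 + Z - K) (F(Z, K) = -5 + (Z + (-8 - K))*(K + K) = -5 + (-8 + Z - K)*(2*K) = -5 + 2*K*(-8 + Z - K))
F(-4, E)*M(9, 0) = (-5 - 16*(-235/26) - 2*(-235/26)² + 2*(-235/26)*(-4))*9 = (-5 + 1880/13 - 2*55225/676 + 940/13)*9 = (-5 + 1880/13 - 55225/338 + 940/13)*9 = (16405/338)*9 = 147645/338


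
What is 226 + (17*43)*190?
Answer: 139116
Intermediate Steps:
226 + (17*43)*190 = 226 + 731*190 = 226 + 138890 = 139116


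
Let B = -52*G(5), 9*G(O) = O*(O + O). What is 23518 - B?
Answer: 214262/9 ≈ 23807.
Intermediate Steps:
G(O) = 2*O²/9 (G(O) = (O*(O + O))/9 = (O*(2*O))/9 = (2*O²)/9 = 2*O²/9)
B = -2600/9 (B = -104*5²/9 = -104*25/9 = -52*50/9 = -2600/9 ≈ -288.89)
23518 - B = 23518 - 1*(-2600/9) = 23518 + 2600/9 = 214262/9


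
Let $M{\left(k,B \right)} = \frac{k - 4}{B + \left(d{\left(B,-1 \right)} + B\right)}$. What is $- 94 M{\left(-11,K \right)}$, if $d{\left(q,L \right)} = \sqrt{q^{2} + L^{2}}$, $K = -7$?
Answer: $- \frac{9870}{73} - \frac{3525 \sqrt{2}}{73} \approx -203.49$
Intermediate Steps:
$d{\left(q,L \right)} = \sqrt{L^{2} + q^{2}}$
$M{\left(k,B \right)} = \frac{-4 + k}{\sqrt{1 + B^{2}} + 2 B}$ ($M{\left(k,B \right)} = \frac{k - 4}{B + \left(\sqrt{\left(-1\right)^{2} + B^{2}} + B\right)} = \frac{-4 + k}{B + \left(\sqrt{1 + B^{2}} + B\right)} = \frac{-4 + k}{B + \left(B + \sqrt{1 + B^{2}}\right)} = \frac{-4 + k}{\sqrt{1 + B^{2}} + 2 B}$)
$- 94 M{\left(-11,K \right)} = - 94 \frac{-4 - 11}{\sqrt{1 + \left(-7\right)^{2}} + 2 \left(-7\right)} = - 94 \frac{1}{\sqrt{1 + 49} - 14} \left(-15\right) = - 94 \frac{1}{\sqrt{50} - 14} \left(-15\right) = - 94 \frac{1}{5 \sqrt{2} - 14} \left(-15\right) = - 94 \frac{1}{-14 + 5 \sqrt{2}} \left(-15\right) = - 94 \left(- \frac{15}{-14 + 5 \sqrt{2}}\right) = \frac{1410}{-14 + 5 \sqrt{2}}$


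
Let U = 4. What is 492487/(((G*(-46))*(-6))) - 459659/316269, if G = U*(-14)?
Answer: -54287620169/1629417888 ≈ -33.317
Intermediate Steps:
G = -56 (G = 4*(-14) = -56)
492487/(((G*(-46))*(-6))) - 459659/316269 = 492487/((-56*(-46)*(-6))) - 459659/316269 = 492487/((2576*(-6))) - 459659*1/316269 = 492487/(-15456) - 459659/316269 = 492487*(-1/15456) - 459659/316269 = -492487/15456 - 459659/316269 = -54287620169/1629417888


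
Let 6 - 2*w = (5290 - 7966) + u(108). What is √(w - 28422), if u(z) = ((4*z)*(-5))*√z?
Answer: 3*√(-3009 + 720*√3) ≈ 125.93*I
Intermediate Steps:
u(z) = -20*z^(3/2) (u(z) = (-20*z)*√z = -20*z^(3/2))
w = 1341 + 6480*√3 (w = 3 - ((5290 - 7966) - 12960*√3)/2 = 3 - (-2676 - 12960*√3)/2 = 3 + (1338 + 6480*√3) = 1341 + 6480*√3 ≈ 12565.)
√(w - 28422) = √((1341 + 6480*√3) - 28422) = √(-27081 + 6480*√3)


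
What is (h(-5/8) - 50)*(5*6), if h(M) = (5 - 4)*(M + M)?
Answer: -3075/2 ≈ -1537.5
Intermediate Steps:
h(M) = 2*M (h(M) = 1*(2*M) = 2*M)
(h(-5/8) - 50)*(5*6) = (2*(-5/8) - 50)*(5*6) = (2*(-5*1/8) - 50)*30 = (2*(-5/8) - 50)*30 = (-5/4 - 50)*30 = -205/4*30 = -3075/2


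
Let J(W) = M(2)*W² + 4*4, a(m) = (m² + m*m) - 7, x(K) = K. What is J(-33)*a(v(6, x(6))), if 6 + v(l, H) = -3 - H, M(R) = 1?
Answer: 489515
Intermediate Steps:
v(l, H) = -9 - H (v(l, H) = -6 + (-3 - H) = -9 - H)
a(m) = -7 + 2*m² (a(m) = (m² + m²) - 7 = 2*m² - 7 = -7 + 2*m²)
J(W) = 16 + W² (J(W) = 1*W² + 4*4 = W² + 16 = 16 + W²)
J(-33)*a(v(6, x(6))) = (16 + (-33)²)*(-7 + 2*(-9 - 1*6)²) = (16 + 1089)*(-7 + 2*(-9 - 6)²) = 1105*(-7 + 2*(-15)²) = 1105*(-7 + 2*225) = 1105*(-7 + 450) = 1105*443 = 489515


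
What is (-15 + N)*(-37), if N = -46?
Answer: 2257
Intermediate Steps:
(-15 + N)*(-37) = (-15 - 46)*(-37) = -61*(-37) = 2257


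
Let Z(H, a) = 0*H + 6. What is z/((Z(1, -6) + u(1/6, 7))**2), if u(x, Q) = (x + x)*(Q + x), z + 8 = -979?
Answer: -319788/22801 ≈ -14.025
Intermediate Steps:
z = -987 (z = -8 - 979 = -987)
Z(H, a) = 6 (Z(H, a) = 0 + 6 = 6)
u(x, Q) = 2*x*(Q + x) (u(x, Q) = (2*x)*(Q + x) = 2*x*(Q + x))
z/((Z(1, -6) + u(1/6, 7))**2) = -987/(6 + 2*(7 + 1/6)/6)**2 = -987/(6 + 2*(1/6)*(7 + 1/6))**2 = -987/(6 + 2*(1/6)*(43/6))**2 = -987/(6 + 43/18)**2 = -987/((151/18)**2) = -987/22801/324 = -987*324/22801 = -319788/22801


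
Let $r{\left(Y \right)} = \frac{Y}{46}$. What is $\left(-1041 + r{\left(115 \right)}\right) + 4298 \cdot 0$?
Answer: $- \frac{2077}{2} \approx -1038.5$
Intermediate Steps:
$r{\left(Y \right)} = \frac{Y}{46}$ ($r{\left(Y \right)} = Y \frac{1}{46} = \frac{Y}{46}$)
$\left(-1041 + r{\left(115 \right)}\right) + 4298 \cdot 0 = \left(-1041 + \frac{1}{46} \cdot 115\right) + 4298 \cdot 0 = \left(-1041 + \frac{5}{2}\right) + 0 = - \frac{2077}{2} + 0 = - \frac{2077}{2}$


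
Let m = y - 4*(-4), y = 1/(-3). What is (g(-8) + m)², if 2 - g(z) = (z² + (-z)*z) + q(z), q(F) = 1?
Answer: 2500/9 ≈ 277.78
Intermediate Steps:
y = -⅓ ≈ -0.33333
g(z) = 1 (g(z) = 2 - ((z² + (-z)*z) + 1) = 2 - ((z² - z²) + 1) = 2 - (0 + 1) = 2 - 1*1 = 2 - 1 = 1)
m = 47/3 (m = -⅓ - 4*(-4) = -⅓ + 16 = 47/3 ≈ 15.667)
(g(-8) + m)² = (1 + 47/3)² = (50/3)² = 2500/9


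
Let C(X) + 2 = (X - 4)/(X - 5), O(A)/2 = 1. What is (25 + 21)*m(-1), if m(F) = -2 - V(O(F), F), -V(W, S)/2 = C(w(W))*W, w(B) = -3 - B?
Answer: -1472/5 ≈ -294.40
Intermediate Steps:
O(A) = 2 (O(A) = 2*1 = 2)
C(X) = -2 + (-4 + X)/(-5 + X) (C(X) = -2 + (X - 4)/(X - 5) = -2 + (-4 + X)/(-5 + X))
V(W, S) = -2*W*(9 + W)/(-8 - W) (V(W, S) = -2*(6 - (-3 - W))/(-5 + (-3 - W))*W = -2*(6 + (3 + W))/(-8 - W)*W = -2*(9 + W)/(-8 - W)*W = -2*W*(9 + W)/(-8 - W))
m(F) = -32/5 (m(F) = -2 - 2*2*(9 + 2)/(8 + 2) = -2 - 2*2*11/10 = -2 - 1*22/5 = -2 - 22/5 = -32/5)
(25 + 21)*m(-1) = (25 + 21)*(-32/5) = 46*(-32/5) = -1472/5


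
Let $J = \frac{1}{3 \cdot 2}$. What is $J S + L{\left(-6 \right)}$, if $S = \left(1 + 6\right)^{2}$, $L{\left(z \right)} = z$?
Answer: $\frac{13}{6} \approx 2.1667$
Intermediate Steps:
$S = 49$ ($S = 7^{2} = 49$)
$J = \frac{1}{6} \approx 0.16667$
$J S + L{\left(-6 \right)} = \frac{1}{6} \cdot 49 - 6 = \frac{49}{6} - 6 = \frac{13}{6}$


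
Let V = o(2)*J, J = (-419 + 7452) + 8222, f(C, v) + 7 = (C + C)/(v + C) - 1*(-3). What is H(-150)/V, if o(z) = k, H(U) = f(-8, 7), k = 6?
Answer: 2/15255 ≈ 0.00013110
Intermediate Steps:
f(C, v) = -4 + 2*C/(C + v) (f(C, v) = -7 + ((C + C)/(v + C) - 1*(-3)) = -7 + ((2*C)/(C + v) + 3) = -7 + (2*C/(C + v) + 3) = -7 + (3 + 2*C/(C + v)) = -4 + 2*C/(C + v))
J = 15255 (J = 7033 + 8222 = 15255)
H(U) = 12 (H(U) = 2*(-1*(-8) - 2*7)/(-8 + 7) = 2*(8 - 14)/(-1) = 2*(-1)*(-6) = 12)
o(z) = 6
V = 91530 (V = 6*15255 = 91530)
H(-150)/V = 12/91530 = 12*(1/91530) = 2/15255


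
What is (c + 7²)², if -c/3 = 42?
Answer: 5929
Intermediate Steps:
c = -126 (c = -3*42 = -126)
(c + 7²)² = (-126 + 7²)² = (-126 + 49)² = (-77)² = 5929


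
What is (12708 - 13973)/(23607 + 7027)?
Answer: -1265/30634 ≈ -0.041294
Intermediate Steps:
(12708 - 13973)/(23607 + 7027) = -1265/30634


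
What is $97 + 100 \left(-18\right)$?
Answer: $-1703$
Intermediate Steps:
$97 + 100 \left(-18\right) = 97 - 1800 = -1703$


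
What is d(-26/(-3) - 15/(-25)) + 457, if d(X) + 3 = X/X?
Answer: 455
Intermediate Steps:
d(X) = -2 (d(X) = -3 + X/X = -3 + 1 = -2)
d(-26/(-3) - 15/(-25)) + 457 = -2 + 457 = 455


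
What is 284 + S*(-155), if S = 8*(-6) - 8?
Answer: 8964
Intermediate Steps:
S = -56 (S = -48 - 8 = -56)
284 + S*(-155) = 284 - 56*(-155) = 284 + 8680 = 8964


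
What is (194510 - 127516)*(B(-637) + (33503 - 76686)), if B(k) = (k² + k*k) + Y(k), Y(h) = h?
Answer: 51432499692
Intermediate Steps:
B(k) = k + 2*k² (B(k) = (k² + k*k) + k = (k² + k²) + k = 2*k² + k = k + 2*k²)
(194510 - 127516)*(B(-637) + (33503 - 76686)) = (194510 - 127516)*(-637*(1 + 2*(-637)) + (33503 - 76686)) = 66994*(-637*(1 - 1274) - 43183) = 66994*(-637*(-1273) - 43183) = 66994*(810901 - 43183) = 66994*767718 = 51432499692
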